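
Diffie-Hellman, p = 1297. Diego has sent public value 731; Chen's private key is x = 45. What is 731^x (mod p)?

1085

Shared key K = 731^45 mod 1297.
731^1 ≡ 731 (mod 1297)
731^2 = (731^1)^2 ≡ 731^2 = 534361 ≡ 1294 (mod 1297)
731^4 = (731^2)^2 ≡ 1294^2 = 1674436 ≡ 9 (mod 1297)
731^8 = (731^4)^2 ≡ 9^2 = 81 ≡ 81 (mod 1297)
731^16 = (731^8)^2 ≡ 81^2 = 6561 ≡ 76 (mod 1297)
731^32 = (731^16)^2 ≡ 76^2 = 5776 ≡ 588 (mod 1297)
731^45 = 731^32 · 731^8 · 731^4 · 731^1 ≡ 588 · 81 · 9 · 731 ≡ 1085 (mod 1297).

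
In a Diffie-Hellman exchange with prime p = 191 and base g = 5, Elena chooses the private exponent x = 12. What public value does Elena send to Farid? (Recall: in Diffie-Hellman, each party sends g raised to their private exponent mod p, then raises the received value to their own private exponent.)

Public value = 5^12 mod 191.
5^1 ≡ 5 (mod 191)
5^2 = (5^1)^2 ≡ 5^2 = 25 ≡ 25 (mod 191)
5^4 = (5^2)^2 ≡ 25^2 = 625 ≡ 52 (mod 191)
5^8 = (5^4)^2 ≡ 52^2 = 2704 ≡ 30 (mod 191)
5^12 = 5^8 · 5^4 ≡ 30 · 52 ≡ 32 (mod 191).

32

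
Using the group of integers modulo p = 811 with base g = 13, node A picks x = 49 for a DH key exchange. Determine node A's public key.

139

Public value = 13^49 (mod 811).
13^1 ≡ 13 (mod 811)
13^2 = (13^1)^2 ≡ 13^2 = 169 ≡ 169 (mod 811)
13^4 = (13^2)^2 ≡ 169^2 = 28561 ≡ 176 (mod 811)
13^8 = (13^4)^2 ≡ 176^2 = 30976 ≡ 158 (mod 811)
13^16 = (13^8)^2 ≡ 158^2 = 24964 ≡ 634 (mod 811)
13^32 = (13^16)^2 ≡ 634^2 = 401956 ≡ 511 (mod 811)
13^49 = 13^32 · 13^16 · 13^1 ≡ 511 · 634 · 13 ≡ 139 (mod 811).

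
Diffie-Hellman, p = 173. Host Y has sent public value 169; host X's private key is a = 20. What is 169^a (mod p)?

10

Shared key K = 169^20 mod 173.
169^1 ≡ 169 (mod 173)
169^2 = (169^1)^2 ≡ 169^2 = 28561 ≡ 16 (mod 173)
169^4 = (169^2)^2 ≡ 16^2 = 256 ≡ 83 (mod 173)
169^8 = (169^4)^2 ≡ 83^2 = 6889 ≡ 142 (mod 173)
169^16 = (169^8)^2 ≡ 142^2 = 20164 ≡ 96 (mod 173)
169^20 = 169^16 · 169^4 ≡ 96 · 83 ≡ 10 (mod 173).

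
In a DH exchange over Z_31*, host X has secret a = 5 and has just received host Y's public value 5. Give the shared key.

Shared key K = 5^5 mod 31.
5^1 ≡ 5 (mod 31)
5^2 = (5^1)^2 ≡ 5^2 = 25 ≡ 25 (mod 31)
5^4 = (5^2)^2 ≡ 25^2 = 625 ≡ 5 (mod 31)
5^5 = 5^4 · 5^1 ≡ 5 · 5 ≡ 25 (mod 31).

25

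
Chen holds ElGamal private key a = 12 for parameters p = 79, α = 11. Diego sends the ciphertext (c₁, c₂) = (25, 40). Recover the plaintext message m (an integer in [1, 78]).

11

Shared mask s = c₁^a mod p = 25^12 mod 79.
25^1 ≡ 25 (mod 79)
25^2 = (25^1)^2 ≡ 25^2 = 625 ≡ 72 (mod 79)
25^4 = (25^2)^2 ≡ 72^2 = 5184 ≡ 49 (mod 79)
25^8 = (25^4)^2 ≡ 49^2 = 2401 ≡ 31 (mod 79)
25^12 = 25^8 · 25^4 ≡ 31 · 49 ≡ 18 (mod 79).
So s = 18; s⁻¹ ≡ 22 (mod 79).
m = c₂ · s⁻¹ mod 79 = 40 · 22 mod 79 = 11.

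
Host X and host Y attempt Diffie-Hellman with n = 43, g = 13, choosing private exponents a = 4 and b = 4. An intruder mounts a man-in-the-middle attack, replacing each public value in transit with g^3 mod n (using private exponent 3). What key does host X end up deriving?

Host X receives an intruder's public value M = 13^3 mod 43 instead of the honest one.
13^1 ≡ 13 (mod 43)
13^2 = (13^1)^2 ≡ 13^2 = 169 ≡ 40 (mod 43)
13^3 = 13^2 · 13^1 ≡ 40 · 13 ≡ 4 (mod 43).
So M = 4. Host X computes K = M^4 mod 43.
4^1 ≡ 4 (mod 43)
4^2 = (4^1)^2 ≡ 4^2 = 16 ≡ 16 (mod 43)
4^4 = (4^2)^2 ≡ 16^2 = 256 ≡ 41 (mod 43)

41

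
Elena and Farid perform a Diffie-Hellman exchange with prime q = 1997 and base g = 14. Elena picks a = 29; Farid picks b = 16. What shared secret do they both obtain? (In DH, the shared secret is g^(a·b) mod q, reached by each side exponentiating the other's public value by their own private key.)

901

Elena sends A = g^a mod q = 14^29 mod 1997.
14^1 ≡ 14 (mod 1997)
14^2 = (14^1)^2 ≡ 14^2 = 196 ≡ 196 (mod 1997)
14^4 = (14^2)^2 ≡ 196^2 = 38416 ≡ 473 (mod 1997)
14^8 = (14^4)^2 ≡ 473^2 = 223729 ≡ 65 (mod 1997)
14^16 = (14^8)^2 ≡ 65^2 = 4225 ≡ 231 (mod 1997)
14^29 = 14^16 · 14^8 · 14^4 · 14^1 ≡ 231 · 65 · 473 · 14 ≡ 697 (mod 1997).
So A = 697. Farid then computes K = A^b mod q = 697^16 mod 1997.
697^1 ≡ 697 (mod 1997)
697^2 = (697^1)^2 ≡ 697^2 = 485809 ≡ 538 (mod 1997)
697^4 = (697^2)^2 ≡ 538^2 = 289444 ≡ 1876 (mod 1997)
697^8 = (697^4)^2 ≡ 1876^2 = 3519376 ≡ 662 (mod 1997)
697^16 = (697^8)^2 ≡ 662^2 = 438244 ≡ 901 (mod 1997)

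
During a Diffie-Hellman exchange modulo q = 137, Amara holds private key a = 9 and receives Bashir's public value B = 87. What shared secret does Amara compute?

Shared key K = 87^9 mod 137.
87^1 ≡ 87 (mod 137)
87^2 = (87^1)^2 ≡ 87^2 = 7569 ≡ 34 (mod 137)
87^4 = (87^2)^2 ≡ 34^2 = 1156 ≡ 60 (mod 137)
87^8 = (87^4)^2 ≡ 60^2 = 3600 ≡ 38 (mod 137)
87^9 = 87^8 · 87^1 ≡ 38 · 87 ≡ 18 (mod 137).

18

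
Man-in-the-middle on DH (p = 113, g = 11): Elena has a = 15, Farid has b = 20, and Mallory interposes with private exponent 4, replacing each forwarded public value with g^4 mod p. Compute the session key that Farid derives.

Farid receives Mallory's public value M = 11^4 mod 113 instead of the honest one.
11^1 ≡ 11 (mod 113)
11^2 = (11^1)^2 ≡ 11^2 = 121 ≡ 8 (mod 113)
11^4 = (11^2)^2 ≡ 8^2 = 64 ≡ 64 (mod 113)
So M = 64. Farid computes K = M^20 mod 113.
64^1 ≡ 64 (mod 113)
64^2 = (64^1)^2 ≡ 64^2 = 4096 ≡ 28 (mod 113)
64^4 = (64^2)^2 ≡ 28^2 = 784 ≡ 106 (mod 113)
64^8 = (64^4)^2 ≡ 106^2 = 11236 ≡ 49 (mod 113)
64^16 = (64^8)^2 ≡ 49^2 = 2401 ≡ 28 (mod 113)
64^20 = 64^16 · 64^4 ≡ 28 · 106 ≡ 30 (mod 113).

30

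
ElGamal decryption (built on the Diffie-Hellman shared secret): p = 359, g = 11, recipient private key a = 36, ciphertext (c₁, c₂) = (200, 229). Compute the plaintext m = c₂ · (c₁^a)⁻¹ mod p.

292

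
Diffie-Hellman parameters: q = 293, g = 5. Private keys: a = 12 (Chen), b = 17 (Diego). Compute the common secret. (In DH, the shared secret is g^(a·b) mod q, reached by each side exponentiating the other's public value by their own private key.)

210

Diego sends B = g^b mod q = 5^17 mod 293.
5^1 ≡ 5 (mod 293)
5^2 = (5^1)^2 ≡ 5^2 = 25 ≡ 25 (mod 293)
5^4 = (5^2)^2 ≡ 25^2 = 625 ≡ 39 (mod 293)
5^8 = (5^4)^2 ≡ 39^2 = 1521 ≡ 56 (mod 293)
5^16 = (5^8)^2 ≡ 56^2 = 3136 ≡ 206 (mod 293)
5^17 = 5^16 · 5^1 ≡ 206 · 5 ≡ 151 (mod 293).
So B = 151. Chen then computes K = B^a mod q = 151^12 mod 293.
151^1 ≡ 151 (mod 293)
151^2 = (151^1)^2 ≡ 151^2 = 22801 ≡ 240 (mod 293)
151^4 = (151^2)^2 ≡ 240^2 = 57600 ≡ 172 (mod 293)
151^8 = (151^4)^2 ≡ 172^2 = 29584 ≡ 284 (mod 293)
151^12 = 151^8 · 151^4 ≡ 284 · 172 ≡ 210 (mod 293).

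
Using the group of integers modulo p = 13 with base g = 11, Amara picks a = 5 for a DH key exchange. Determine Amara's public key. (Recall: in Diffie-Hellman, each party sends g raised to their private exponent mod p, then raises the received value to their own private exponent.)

7

Public value = 11^5 (mod 13).
11^1 ≡ 11 (mod 13)
11^2 = (11^1)^2 ≡ 11^2 = 121 ≡ 4 (mod 13)
11^4 = (11^2)^2 ≡ 4^2 = 16 ≡ 3 (mod 13)
11^5 = 11^4 · 11^1 ≡ 3 · 11 ≡ 7 (mod 13).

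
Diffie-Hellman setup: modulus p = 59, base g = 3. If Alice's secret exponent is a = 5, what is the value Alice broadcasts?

7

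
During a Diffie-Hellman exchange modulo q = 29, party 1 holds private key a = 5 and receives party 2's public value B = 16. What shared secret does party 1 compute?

Shared key K = 16^5 mod 29.
16^1 ≡ 16 (mod 29)
16^2 = (16^1)^2 ≡ 16^2 = 256 ≡ 24 (mod 29)
16^4 = (16^2)^2 ≡ 24^2 = 576 ≡ 25 (mod 29)
16^5 = 16^4 · 16^1 ≡ 25 · 16 ≡ 23 (mod 29).

23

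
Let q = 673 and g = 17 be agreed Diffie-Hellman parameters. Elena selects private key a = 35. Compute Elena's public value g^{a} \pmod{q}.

456

Public value = 17^{35} \pmod{673}.
17^1 ≡ 17 (mod 673)
17^2 = (17^1)^2 ≡ 17^2 = 289 ≡ 289 (mod 673)
17^4 = (17^2)^2 ≡ 289^2 = 83521 ≡ 69 (mod 673)
17^8 = (17^4)^2 ≡ 69^2 = 4761 ≡ 50 (mod 673)
17^16 = (17^8)^2 ≡ 50^2 = 2500 ≡ 481 (mod 673)
17^32 = (17^16)^2 ≡ 481^2 = 231361 ≡ 522 (mod 673)
17^35 = 17^32 · 17^2 · 17^1 ≡ 522 · 289 · 17 ≡ 456 (mod 673).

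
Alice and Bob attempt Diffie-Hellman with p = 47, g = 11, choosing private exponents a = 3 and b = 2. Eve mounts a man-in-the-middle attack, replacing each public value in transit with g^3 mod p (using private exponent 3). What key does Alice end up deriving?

38

Alice receives Eve's public value M = 11^3 mod 47 instead of the honest one.
11^1 ≡ 11 (mod 47)
11^2 = (11^1)^2 ≡ 11^2 = 121 ≡ 27 (mod 47)
11^3 = 11^2 · 11^1 ≡ 27 · 11 ≡ 15 (mod 47).
So M = 15. Alice computes K = M^3 mod 47.
15^1 ≡ 15 (mod 47)
15^2 = (15^1)^2 ≡ 15^2 = 225 ≡ 37 (mod 47)
15^3 = 15^2 · 15^1 ≡ 37 · 15 ≡ 38 (mod 47).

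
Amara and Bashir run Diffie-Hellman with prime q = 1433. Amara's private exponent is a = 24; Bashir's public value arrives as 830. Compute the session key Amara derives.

101

Shared key K = 830^24 mod 1433.
830^1 ≡ 830 (mod 1433)
830^2 = (830^1)^2 ≡ 830^2 = 688900 ≡ 1060 (mod 1433)
830^4 = (830^2)^2 ≡ 1060^2 = 1123600 ≡ 128 (mod 1433)
830^8 = (830^4)^2 ≡ 128^2 = 16384 ≡ 621 (mod 1433)
830^16 = (830^8)^2 ≡ 621^2 = 385641 ≡ 164 (mod 1433)
830^24 = 830^16 · 830^8 ≡ 164 · 621 ≡ 101 (mod 1433).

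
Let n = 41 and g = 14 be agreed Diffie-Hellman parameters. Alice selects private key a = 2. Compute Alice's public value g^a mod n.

Public value = 14^2 mod 41.
14^1 ≡ 14 (mod 41)
14^2 = (14^1)^2 ≡ 14^2 = 196 ≡ 32 (mod 41)

32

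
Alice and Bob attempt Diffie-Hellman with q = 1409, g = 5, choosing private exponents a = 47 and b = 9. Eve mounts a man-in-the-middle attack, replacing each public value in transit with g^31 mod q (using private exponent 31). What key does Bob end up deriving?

87

Bob receives Eve's public value M = 5^31 mod 1409 instead of the honest one.
5^1 ≡ 5 (mod 1409)
5^2 = (5^1)^2 ≡ 5^2 = 25 ≡ 25 (mod 1409)
5^4 = (5^2)^2 ≡ 25^2 = 625 ≡ 625 (mod 1409)
5^8 = (5^4)^2 ≡ 625^2 = 390625 ≡ 332 (mod 1409)
5^16 = (5^8)^2 ≡ 332^2 = 110224 ≡ 322 (mod 1409)
5^31 = 5^16 · 5^8 · 5^4 · 5^2 · 5^1 ≡ 322 · 332 · 625 · 25 · 5 ≡ 729 (mod 1409).
So M = 729. Bob computes K = M^9 mod 1409.
729^1 ≡ 729 (mod 1409)
729^2 = (729^1)^2 ≡ 729^2 = 531441 ≡ 248 (mod 1409)
729^4 = (729^2)^2 ≡ 248^2 = 61504 ≡ 917 (mod 1409)
729^8 = (729^4)^2 ≡ 917^2 = 840889 ≡ 1125 (mod 1409)
729^9 = 729^8 · 729^1 ≡ 1125 · 729 ≡ 87 (mod 1409).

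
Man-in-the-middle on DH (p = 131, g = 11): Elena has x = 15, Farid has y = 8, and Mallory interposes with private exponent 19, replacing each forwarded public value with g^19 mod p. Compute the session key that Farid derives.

49

Farid receives Mallory's public value M = 11^19 mod 131 instead of the honest one.
11^1 ≡ 11 (mod 131)
11^2 = (11^1)^2 ≡ 11^2 = 121 ≡ 121 (mod 131)
11^4 = (11^2)^2 ≡ 121^2 = 14641 ≡ 100 (mod 131)
11^8 = (11^4)^2 ≡ 100^2 = 10000 ≡ 44 (mod 131)
11^16 = (11^8)^2 ≡ 44^2 = 1936 ≡ 102 (mod 131)
11^19 = 11^16 · 11^2 · 11^1 ≡ 102 · 121 · 11 ≡ 46 (mod 131).
So M = 46. Farid computes K = M^8 mod 131.
46^1 ≡ 46 (mod 131)
46^2 = (46^1)^2 ≡ 46^2 = 2116 ≡ 20 (mod 131)
46^4 = (46^2)^2 ≡ 20^2 = 400 ≡ 7 (mod 131)
46^8 = (46^4)^2 ≡ 7^2 = 49 ≡ 49 (mod 131)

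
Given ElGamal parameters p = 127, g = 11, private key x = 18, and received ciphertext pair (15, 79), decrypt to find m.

103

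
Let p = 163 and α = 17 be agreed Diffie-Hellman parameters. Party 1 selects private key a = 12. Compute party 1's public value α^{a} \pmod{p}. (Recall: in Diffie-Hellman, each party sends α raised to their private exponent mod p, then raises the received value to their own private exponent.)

Public value = 17^{12} \pmod{163}.
17^1 ≡ 17 (mod 163)
17^2 = (17^1)^2 ≡ 17^2 = 289 ≡ 126 (mod 163)
17^4 = (17^2)^2 ≡ 126^2 = 15876 ≡ 65 (mod 163)
17^8 = (17^4)^2 ≡ 65^2 = 4225 ≡ 150 (mod 163)
17^12 = 17^8 · 17^4 ≡ 150 · 65 ≡ 133 (mod 163).

133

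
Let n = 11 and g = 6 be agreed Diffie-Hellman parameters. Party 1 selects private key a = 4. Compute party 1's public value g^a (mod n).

9

Public value = 6^4 (mod 11).
6^1 ≡ 6 (mod 11)
6^2 = (6^1)^2 ≡ 6^2 = 36 ≡ 3 (mod 11)
6^4 = (6^2)^2 ≡ 3^2 = 9 ≡ 9 (mod 11)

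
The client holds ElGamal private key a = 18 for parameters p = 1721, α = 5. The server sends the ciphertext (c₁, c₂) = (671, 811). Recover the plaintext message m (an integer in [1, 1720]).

340

Shared mask s = c₁^a mod p = 671^18 mod 1721.
671^1 ≡ 671 (mod 1721)
671^2 = (671^1)^2 ≡ 671^2 = 450241 ≡ 1060 (mod 1721)
671^4 = (671^2)^2 ≡ 1060^2 = 1123600 ≡ 1508 (mod 1721)
671^8 = (671^4)^2 ≡ 1508^2 = 2274064 ≡ 623 (mod 1721)
671^16 = (671^8)^2 ≡ 623^2 = 388129 ≡ 904 (mod 1721)
671^18 = 671^16 · 671^2 ≡ 904 · 1060 ≡ 1364 (mod 1721).
So s = 1364; s⁻¹ ≡ 1210 (mod 1721).
m = c₂ · s⁻¹ mod 1721 = 811 · 1210 mod 1721 = 340.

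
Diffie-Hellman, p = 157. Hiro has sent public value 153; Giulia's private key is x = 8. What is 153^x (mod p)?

Shared key K = 153^8 mod 157.
153^1 ≡ 153 (mod 157)
153^2 = (153^1)^2 ≡ 153^2 = 23409 ≡ 16 (mod 157)
153^4 = (153^2)^2 ≡ 16^2 = 256 ≡ 99 (mod 157)
153^8 = (153^4)^2 ≡ 99^2 = 9801 ≡ 67 (mod 157)

67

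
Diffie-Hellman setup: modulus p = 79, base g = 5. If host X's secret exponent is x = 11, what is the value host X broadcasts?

42

Public value = 5^11 mod 79.
5^1 ≡ 5 (mod 79)
5^2 = (5^1)^2 ≡ 5^2 = 25 ≡ 25 (mod 79)
5^4 = (5^2)^2 ≡ 25^2 = 625 ≡ 72 (mod 79)
5^8 = (5^4)^2 ≡ 72^2 = 5184 ≡ 49 (mod 79)
5^11 = 5^8 · 5^2 · 5^1 ≡ 49 · 25 · 5 ≡ 42 (mod 79).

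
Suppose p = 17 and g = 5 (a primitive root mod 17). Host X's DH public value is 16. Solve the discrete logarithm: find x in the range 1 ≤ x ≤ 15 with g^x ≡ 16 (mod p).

Try successive powers of 5 modulo 17:
5^1 ≡ 5
5^2 ≡ 8
5^3 ≡ 6
5^4 ≡ 13
5^5 ≡ 14
5^6 ≡ 2
5^7 ≡ 10
5^8 ≡ 16
Found: x = 8.

8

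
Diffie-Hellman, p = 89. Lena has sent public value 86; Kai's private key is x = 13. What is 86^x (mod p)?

23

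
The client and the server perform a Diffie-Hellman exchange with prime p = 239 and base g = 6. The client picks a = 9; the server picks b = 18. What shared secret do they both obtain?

22

The server sends B = g^b mod p = 6^18 mod 239.
6^1 ≡ 6 (mod 239)
6^2 = (6^1)^2 ≡ 6^2 = 36 ≡ 36 (mod 239)
6^4 = (6^2)^2 ≡ 36^2 = 1296 ≡ 101 (mod 239)
6^8 = (6^4)^2 ≡ 101^2 = 10201 ≡ 163 (mod 239)
6^16 = (6^8)^2 ≡ 163^2 = 26569 ≡ 40 (mod 239)
6^18 = 6^16 · 6^2 ≡ 40 · 36 ≡ 6 (mod 239).
So B = 6. The client then computes K = B^a mod p = 6^9 mod 239.
6^1 ≡ 6 (mod 239)
6^2 = (6^1)^2 ≡ 6^2 = 36 ≡ 36 (mod 239)
6^4 = (6^2)^2 ≡ 36^2 = 1296 ≡ 101 (mod 239)
6^8 = (6^4)^2 ≡ 101^2 = 10201 ≡ 163 (mod 239)
6^9 = 6^8 · 6^1 ≡ 163 · 6 ≡ 22 (mod 239).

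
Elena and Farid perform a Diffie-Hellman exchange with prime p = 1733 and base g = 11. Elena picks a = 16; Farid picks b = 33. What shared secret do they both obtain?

Elena sends A = g^a mod p = 11^16 mod 1733.
11^1 ≡ 11 (mod 1733)
11^2 = (11^1)^2 ≡ 11^2 = 121 ≡ 121 (mod 1733)
11^4 = (11^2)^2 ≡ 121^2 = 14641 ≡ 777 (mod 1733)
11^8 = (11^4)^2 ≡ 777^2 = 603729 ≡ 645 (mod 1733)
11^16 = (11^8)^2 ≡ 645^2 = 416025 ≡ 105 (mod 1733)
So A = 105. Farid then computes K = A^b mod p = 105^33 mod 1733.
105^1 ≡ 105 (mod 1733)
105^2 = (105^1)^2 ≡ 105^2 = 11025 ≡ 627 (mod 1733)
105^4 = (105^2)^2 ≡ 627^2 = 393129 ≡ 1471 (mod 1733)
105^8 = (105^4)^2 ≡ 1471^2 = 2163841 ≡ 1057 (mod 1733)
105^16 = (105^8)^2 ≡ 1057^2 = 1117249 ≡ 1197 (mod 1733)
105^32 = (105^16)^2 ≡ 1197^2 = 1432809 ≡ 1351 (mod 1733)
105^33 = 105^32 · 105^1 ≡ 1351 · 105 ≡ 1482 (mod 1733).

1482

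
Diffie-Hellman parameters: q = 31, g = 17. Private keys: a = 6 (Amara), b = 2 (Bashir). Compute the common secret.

Bashir sends B = g^b mod q = 17^2 mod 31.
17^1 ≡ 17 (mod 31)
17^2 = (17^1)^2 ≡ 17^2 = 289 ≡ 10 (mod 31)
So B = 10. Amara then computes K = B^a mod q = 10^6 mod 31.
10^1 ≡ 10 (mod 31)
10^2 = (10^1)^2 ≡ 10^2 = 100 ≡ 7 (mod 31)
10^4 = (10^2)^2 ≡ 7^2 = 49 ≡ 18 (mod 31)
10^6 = 10^4 · 10^2 ≡ 18 · 7 ≡ 2 (mod 31).

2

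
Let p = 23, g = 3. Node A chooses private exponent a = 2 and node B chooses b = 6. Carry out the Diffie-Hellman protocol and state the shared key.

3

Node A sends A = g^a mod p = 3^2 mod 23.
3^1 ≡ 3 (mod 23)
3^2 = (3^1)^2 ≡ 3^2 = 9 ≡ 9 (mod 23)
So A = 9. Node B then computes K = A^b mod p = 9^6 mod 23.
9^1 ≡ 9 (mod 23)
9^2 = (9^1)^2 ≡ 9^2 = 81 ≡ 12 (mod 23)
9^4 = (9^2)^2 ≡ 12^2 = 144 ≡ 6 (mod 23)
9^6 = 9^4 · 9^2 ≡ 6 · 12 ≡ 3 (mod 23).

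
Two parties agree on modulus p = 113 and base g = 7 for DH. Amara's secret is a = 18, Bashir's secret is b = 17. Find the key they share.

Bashir sends B = g^b mod p = 7^17 mod 113.
7^1 ≡ 7 (mod 113)
7^2 = (7^1)^2 ≡ 7^2 = 49 ≡ 49 (mod 113)
7^4 = (7^2)^2 ≡ 49^2 = 2401 ≡ 28 (mod 113)
7^8 = (7^4)^2 ≡ 28^2 = 784 ≡ 106 (mod 113)
7^16 = (7^8)^2 ≡ 106^2 = 11236 ≡ 49 (mod 113)
7^17 = 7^16 · 7^1 ≡ 49 · 7 ≡ 4 (mod 113).
So B = 4. Amara then computes K = B^a mod p = 4^18 mod 113.
4^1 ≡ 4 (mod 113)
4^2 = (4^1)^2 ≡ 4^2 = 16 ≡ 16 (mod 113)
4^4 = (4^2)^2 ≡ 16^2 = 256 ≡ 30 (mod 113)
4^8 = (4^4)^2 ≡ 30^2 = 900 ≡ 109 (mod 113)
4^16 = (4^8)^2 ≡ 109^2 = 11881 ≡ 16 (mod 113)
4^18 = 4^16 · 4^2 ≡ 16 · 16 ≡ 30 (mod 113).

30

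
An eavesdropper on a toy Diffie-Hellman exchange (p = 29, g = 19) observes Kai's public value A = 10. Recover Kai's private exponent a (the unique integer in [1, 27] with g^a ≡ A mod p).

Try successive powers of 19 modulo 29:
19^1 ≡ 19
19^2 ≡ 13
19^3 ≡ 15
19^4 ≡ 24
19^5 ≡ 21
19^6 ≡ 22
19^7 ≡ 12
19^8 ≡ 25
19^9 ≡ 11
19^10 ≡ 6
19^11 ≡ 27
19^12 ≡ 20
19^13 ≡ 3
19^14 ≡ 28
19^15 ≡ 10
Found: a = 15.

15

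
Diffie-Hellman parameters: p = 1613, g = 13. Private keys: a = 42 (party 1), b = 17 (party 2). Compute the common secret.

Party 1 sends A = g^a mod p = 13^42 mod 1613.
13^1 ≡ 13 (mod 1613)
13^2 = (13^1)^2 ≡ 13^2 = 169 ≡ 169 (mod 1613)
13^4 = (13^2)^2 ≡ 169^2 = 28561 ≡ 1140 (mod 1613)
13^8 = (13^4)^2 ≡ 1140^2 = 1299600 ≡ 1135 (mod 1613)
13^16 = (13^8)^2 ≡ 1135^2 = 1288225 ≡ 1051 (mod 1613)
13^32 = (13^16)^2 ≡ 1051^2 = 1104601 ≡ 1309 (mod 1613)
13^42 = 13^32 · 13^8 · 13^2 ≡ 1309 · 1135 · 169 ≡ 1416 (mod 1613).
So A = 1416. Party 2 then computes K = A^b mod p = 1416^17 mod 1613.
1416^1 ≡ 1416 (mod 1613)
1416^2 = (1416^1)^2 ≡ 1416^2 = 2005056 ≡ 97 (mod 1613)
1416^4 = (1416^2)^2 ≡ 97^2 = 9409 ≡ 1344 (mod 1613)
1416^8 = (1416^4)^2 ≡ 1344^2 = 1806336 ≡ 1389 (mod 1613)
1416^16 = (1416^8)^2 ≡ 1389^2 = 1929321 ≡ 173 (mod 1613)
1416^17 = 1416^16 · 1416^1 ≡ 173 · 1416 ≡ 1405 (mod 1613).

1405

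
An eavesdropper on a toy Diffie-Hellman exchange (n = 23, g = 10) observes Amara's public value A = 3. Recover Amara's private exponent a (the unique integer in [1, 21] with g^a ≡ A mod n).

20

Try successive powers of 10 modulo 23:
10^1 ≡ 10
10^2 ≡ 8
10^3 ≡ 11
10^4 ≡ 18
10^5 ≡ 19
10^6 ≡ 6
10^7 ≡ 14
10^8 ≡ 2
10^9 ≡ 20
10^10 ≡ 16
10^11 ≡ 22
10^12 ≡ 13
10^13 ≡ 15
10^14 ≡ 12
10^15 ≡ 5
10^16 ≡ 4
10^17 ≡ 17
10^18 ≡ 9
10^19 ≡ 21
10^20 ≡ 3
Found: a = 20.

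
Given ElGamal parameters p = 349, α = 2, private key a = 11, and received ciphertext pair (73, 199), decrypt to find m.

284

Shared mask s = c₁^a mod p = 73^11 mod 349.
73^1 ≡ 73 (mod 349)
73^2 = (73^1)^2 ≡ 73^2 = 5329 ≡ 94 (mod 349)
73^4 = (73^2)^2 ≡ 94^2 = 8836 ≡ 111 (mod 349)
73^8 = (73^4)^2 ≡ 111^2 = 12321 ≡ 106 (mod 349)
73^11 = 73^8 · 73^2 · 73^1 ≡ 106 · 94 · 73 ≡ 56 (mod 349).
So s = 56; s⁻¹ ≡ 268 (mod 349).
m = c₂ · s⁻¹ mod 349 = 199 · 268 mod 349 = 284.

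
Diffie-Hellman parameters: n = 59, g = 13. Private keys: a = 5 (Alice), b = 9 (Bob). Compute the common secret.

24

Bob sends B = g^b mod n = 13^9 mod 59.
13^1 ≡ 13 (mod 59)
13^2 = (13^1)^2 ≡ 13^2 = 169 ≡ 51 (mod 59)
13^4 = (13^2)^2 ≡ 51^2 = 2601 ≡ 5 (mod 59)
13^8 = (13^4)^2 ≡ 5^2 = 25 ≡ 25 (mod 59)
13^9 = 13^8 · 13^1 ≡ 25 · 13 ≡ 30 (mod 59).
So B = 30. Alice then computes K = B^a mod n = 30^5 mod 59.
30^1 ≡ 30 (mod 59)
30^2 = (30^1)^2 ≡ 30^2 = 900 ≡ 15 (mod 59)
30^4 = (30^2)^2 ≡ 15^2 = 225 ≡ 48 (mod 59)
30^5 = 30^4 · 30^1 ≡ 48 · 30 ≡ 24 (mod 59).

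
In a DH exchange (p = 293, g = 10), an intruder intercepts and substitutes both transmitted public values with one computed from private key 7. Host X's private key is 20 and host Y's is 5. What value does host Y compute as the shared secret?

199

Host Y receives an intruder's public value M = 10^7 mod 293 instead of the honest one.
10^1 ≡ 10 (mod 293)
10^2 = (10^1)^2 ≡ 10^2 = 100 ≡ 100 (mod 293)
10^4 = (10^2)^2 ≡ 100^2 = 10000 ≡ 38 (mod 293)
10^7 = 10^4 · 10^2 · 10^1 ≡ 38 · 100 · 10 ≡ 203 (mod 293).
So M = 203. Host Y computes K = M^5 mod 293.
203^1 ≡ 203 (mod 293)
203^2 = (203^1)^2 ≡ 203^2 = 41209 ≡ 189 (mod 293)
203^4 = (203^2)^2 ≡ 189^2 = 35721 ≡ 268 (mod 293)
203^5 = 203^4 · 203^1 ≡ 268 · 203 ≡ 199 (mod 293).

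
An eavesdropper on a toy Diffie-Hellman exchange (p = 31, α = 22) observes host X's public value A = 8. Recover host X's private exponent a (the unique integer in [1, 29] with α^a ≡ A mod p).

6

Try successive powers of 22 modulo 31:
22^1 ≡ 22
22^2 ≡ 19
22^3 ≡ 15
22^4 ≡ 20
22^5 ≡ 6
22^6 ≡ 8
Found: a = 6.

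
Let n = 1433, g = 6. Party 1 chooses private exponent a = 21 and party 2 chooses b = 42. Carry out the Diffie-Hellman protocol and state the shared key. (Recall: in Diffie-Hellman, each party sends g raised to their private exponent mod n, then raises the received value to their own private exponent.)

Party 1 sends A = g^a mod n = 6^21 mod 1433.
6^1 ≡ 6 (mod 1433)
6^2 = (6^1)^2 ≡ 6^2 = 36 ≡ 36 (mod 1433)
6^4 = (6^2)^2 ≡ 36^2 = 1296 ≡ 1296 (mod 1433)
6^8 = (6^4)^2 ≡ 1296^2 = 1679616 ≡ 140 (mod 1433)
6^16 = (6^8)^2 ≡ 140^2 = 19600 ≡ 971 (mod 1433)
6^21 = 6^16 · 6^4 · 6^1 ≡ 971 · 1296 · 6 ≡ 19 (mod 1433).
So A = 19. Party 2 then computes K = A^b mod n = 19^42 mod 1433.
19^1 ≡ 19 (mod 1433)
19^2 = (19^1)^2 ≡ 19^2 = 361 ≡ 361 (mod 1433)
19^4 = (19^2)^2 ≡ 361^2 = 130321 ≡ 1351 (mod 1433)
19^8 = (19^4)^2 ≡ 1351^2 = 1825201 ≡ 992 (mod 1433)
19^16 = (19^8)^2 ≡ 992^2 = 984064 ≡ 1026 (mod 1433)
19^32 = (19^16)^2 ≡ 1026^2 = 1052676 ≡ 854 (mod 1433)
19^42 = 19^32 · 19^8 · 19^2 ≡ 854 · 992 · 361 ≡ 1087 (mod 1433).

1087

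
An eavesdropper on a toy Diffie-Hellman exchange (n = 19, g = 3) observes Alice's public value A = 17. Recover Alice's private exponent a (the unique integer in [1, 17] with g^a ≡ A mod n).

Try successive powers of 3 modulo 19:
3^1 ≡ 3
3^2 ≡ 9
3^3 ≡ 8
3^4 ≡ 5
3^5 ≡ 15
3^6 ≡ 7
3^7 ≡ 2
3^8 ≡ 6
3^9 ≡ 18
3^10 ≡ 16
3^11 ≡ 10
3^12 ≡ 11
3^13 ≡ 14
3^14 ≡ 4
3^15 ≡ 12
3^16 ≡ 17
Found: a = 16.

16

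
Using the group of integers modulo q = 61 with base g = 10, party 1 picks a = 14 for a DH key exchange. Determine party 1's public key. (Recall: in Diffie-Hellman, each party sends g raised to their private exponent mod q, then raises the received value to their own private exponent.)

5

Public value = 10^14 mod 61.
10^1 ≡ 10 (mod 61)
10^2 = (10^1)^2 ≡ 10^2 = 100 ≡ 39 (mod 61)
10^4 = (10^2)^2 ≡ 39^2 = 1521 ≡ 57 (mod 61)
10^8 = (10^4)^2 ≡ 57^2 = 3249 ≡ 16 (mod 61)
10^14 = 10^8 · 10^4 · 10^2 ≡ 16 · 57 · 39 ≡ 5 (mod 61).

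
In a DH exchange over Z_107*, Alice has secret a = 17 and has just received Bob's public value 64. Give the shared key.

Shared key K = 64^17 mod 107.
64^1 ≡ 64 (mod 107)
64^2 = (64^1)^2 ≡ 64^2 = 4096 ≡ 30 (mod 107)
64^4 = (64^2)^2 ≡ 30^2 = 900 ≡ 44 (mod 107)
64^8 = (64^4)^2 ≡ 44^2 = 1936 ≡ 10 (mod 107)
64^16 = (64^8)^2 ≡ 10^2 = 100 ≡ 100 (mod 107)
64^17 = 64^16 · 64^1 ≡ 100 · 64 ≡ 87 (mod 107).

87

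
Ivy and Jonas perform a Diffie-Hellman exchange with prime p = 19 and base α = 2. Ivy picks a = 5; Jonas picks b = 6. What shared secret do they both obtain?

Ivy sends A = α^a mod p = 2^5 mod 19.
2^1 ≡ 2 (mod 19)
2^2 = (2^1)^2 ≡ 2^2 = 4 ≡ 4 (mod 19)
2^4 = (2^2)^2 ≡ 4^2 = 16 ≡ 16 (mod 19)
2^5 = 2^4 · 2^1 ≡ 16 · 2 ≡ 13 (mod 19).
So A = 13. Jonas then computes K = A^b mod p = 13^6 mod 19.
13^1 ≡ 13 (mod 19)
13^2 = (13^1)^2 ≡ 13^2 = 169 ≡ 17 (mod 19)
13^4 = (13^2)^2 ≡ 17^2 = 289 ≡ 4 (mod 19)
13^6 = 13^4 · 13^2 ≡ 4 · 17 ≡ 11 (mod 19).

11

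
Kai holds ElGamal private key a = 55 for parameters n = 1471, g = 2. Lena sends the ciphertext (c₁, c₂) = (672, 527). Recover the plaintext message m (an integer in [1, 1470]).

1335

Shared mask s = c₁^a mod n = 672^55 mod 1471.
672^1 ≡ 672 (mod 1471)
672^2 = (672^1)^2 ≡ 672^2 = 451584 ≡ 1458 (mod 1471)
672^4 = (672^2)^2 ≡ 1458^2 = 2125764 ≡ 169 (mod 1471)
672^8 = (672^4)^2 ≡ 169^2 = 28561 ≡ 612 (mod 1471)
672^16 = (672^8)^2 ≡ 612^2 = 374544 ≡ 910 (mod 1471)
672^32 = (672^16)^2 ≡ 910^2 = 828100 ≡ 1398 (mod 1471)
672^55 = 672^32 · 672^16 · 672^4 · 672^2 · 672^1 ≡ 1398 · 910 · 169 · 1458 · 672 ≡ 180 (mod 1471).
So s = 180; s⁻¹ ≡ 237 (mod 1471).
m = c₂ · s⁻¹ mod 1471 = 527 · 237 mod 1471 = 1335.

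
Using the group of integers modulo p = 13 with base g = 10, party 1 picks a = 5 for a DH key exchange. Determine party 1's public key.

4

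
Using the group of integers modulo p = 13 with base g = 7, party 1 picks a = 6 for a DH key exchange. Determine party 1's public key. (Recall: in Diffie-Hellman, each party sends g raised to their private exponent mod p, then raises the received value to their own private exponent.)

12

Public value = 7^6 mod 13.
7^1 ≡ 7 (mod 13)
7^2 = (7^1)^2 ≡ 7^2 = 49 ≡ 10 (mod 13)
7^4 = (7^2)^2 ≡ 10^2 = 100 ≡ 9 (mod 13)
7^6 = 7^4 · 7^2 ≡ 9 · 10 ≡ 12 (mod 13).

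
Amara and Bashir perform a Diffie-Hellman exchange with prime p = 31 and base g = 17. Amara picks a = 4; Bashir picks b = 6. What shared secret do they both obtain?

Amara sends A = g^a mod p = 17^4 mod 31.
17^1 ≡ 17 (mod 31)
17^2 = (17^1)^2 ≡ 17^2 = 289 ≡ 10 (mod 31)
17^4 = (17^2)^2 ≡ 10^2 = 100 ≡ 7 (mod 31)
So A = 7. Bashir then computes K = A^b mod p = 7^6 mod 31.
7^1 ≡ 7 (mod 31)
7^2 = (7^1)^2 ≡ 7^2 = 49 ≡ 18 (mod 31)
7^4 = (7^2)^2 ≡ 18^2 = 324 ≡ 14 (mod 31)
7^6 = 7^4 · 7^2 ≡ 14 · 18 ≡ 4 (mod 31).

4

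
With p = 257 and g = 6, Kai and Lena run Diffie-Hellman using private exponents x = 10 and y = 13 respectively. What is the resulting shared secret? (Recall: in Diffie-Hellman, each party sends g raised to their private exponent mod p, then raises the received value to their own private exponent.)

Kai sends A = g^x mod p = 6^10 mod 257.
6^1 ≡ 6 (mod 257)
6^2 = (6^1)^2 ≡ 6^2 = 36 ≡ 36 (mod 257)
6^4 = (6^2)^2 ≡ 36^2 = 1296 ≡ 11 (mod 257)
6^8 = (6^4)^2 ≡ 11^2 = 121 ≡ 121 (mod 257)
6^10 = 6^8 · 6^2 ≡ 121 · 36 ≡ 244 (mod 257).
So A = 244. Lena then computes K = A^y mod p = 244^13 mod 257.
244^1 ≡ 244 (mod 257)
244^2 = (244^1)^2 ≡ 244^2 = 59536 ≡ 169 (mod 257)
244^4 = (244^2)^2 ≡ 169^2 = 28561 ≡ 34 (mod 257)
244^8 = (244^4)^2 ≡ 34^2 = 1156 ≡ 128 (mod 257)
244^13 = 244^8 · 244^4 · 244^1 ≡ 128 · 34 · 244 ≡ 221 (mod 257).

221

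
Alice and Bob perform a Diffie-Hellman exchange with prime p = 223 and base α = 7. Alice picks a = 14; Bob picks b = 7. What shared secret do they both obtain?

98

Alice sends A = α^a mod p = 7^14 mod 223.
7^1 ≡ 7 (mod 223)
7^2 = (7^1)^2 ≡ 7^2 = 49 ≡ 49 (mod 223)
7^4 = (7^2)^2 ≡ 49^2 = 2401 ≡ 171 (mod 223)
7^8 = (7^4)^2 ≡ 171^2 = 29241 ≡ 28 (mod 223)
7^14 = 7^8 · 7^4 · 7^2 ≡ 28 · 171 · 49 ≡ 16 (mod 223).
So A = 16. Bob then computes K = A^b mod p = 16^7 mod 223.
16^1 ≡ 16 (mod 223)
16^2 = (16^1)^2 ≡ 16^2 = 256 ≡ 33 (mod 223)
16^4 = (16^2)^2 ≡ 33^2 = 1089 ≡ 197 (mod 223)
16^7 = 16^4 · 16^2 · 16^1 ≡ 197 · 33 · 16 ≡ 98 (mod 223).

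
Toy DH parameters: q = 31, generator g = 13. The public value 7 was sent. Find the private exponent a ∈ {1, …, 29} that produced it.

Try successive powers of 13 modulo 31:
13^1 ≡ 13
13^2 ≡ 14
13^3 ≡ 27
13^4 ≡ 10
13^5 ≡ 6
13^6 ≡ 16
13^7 ≡ 22
13^8 ≡ 7
Found: a = 8.

8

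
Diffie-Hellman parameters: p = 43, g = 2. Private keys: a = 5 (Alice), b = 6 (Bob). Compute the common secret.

4

Bob sends B = g^b mod p = 2^6 mod 43.
2^1 ≡ 2 (mod 43)
2^2 = (2^1)^2 ≡ 2^2 = 4 ≡ 4 (mod 43)
2^4 = (2^2)^2 ≡ 4^2 = 16 ≡ 16 (mod 43)
2^6 = 2^4 · 2^2 ≡ 16 · 4 ≡ 21 (mod 43).
So B = 21. Alice then computes K = B^a mod p = 21^5 mod 43.
21^1 ≡ 21 (mod 43)
21^2 = (21^1)^2 ≡ 21^2 = 441 ≡ 11 (mod 43)
21^4 = (21^2)^2 ≡ 11^2 = 121 ≡ 35 (mod 43)
21^5 = 21^4 · 21^1 ≡ 35 · 21 ≡ 4 (mod 43).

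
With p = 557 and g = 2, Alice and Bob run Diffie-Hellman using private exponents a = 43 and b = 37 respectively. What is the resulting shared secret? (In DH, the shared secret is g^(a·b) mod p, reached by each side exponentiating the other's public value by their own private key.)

Bob sends B = g^b mod p = 2^37 mod 557.
2^1 ≡ 2 (mod 557)
2^2 = (2^1)^2 ≡ 2^2 = 4 ≡ 4 (mod 557)
2^4 = (2^2)^2 ≡ 4^2 = 16 ≡ 16 (mod 557)
2^8 = (2^4)^2 ≡ 16^2 = 256 ≡ 256 (mod 557)
2^16 = (2^8)^2 ≡ 256^2 = 65536 ≡ 367 (mod 557)
2^32 = (2^16)^2 ≡ 367^2 = 134689 ≡ 452 (mod 557)
2^37 = 2^32 · 2^4 · 2^1 ≡ 452 · 16 · 2 ≡ 539 (mod 557).
So B = 539. Alice then computes K = B^a mod p = 539^43 mod 557.
539^1 ≡ 539 (mod 557)
539^2 = (539^1)^2 ≡ 539^2 = 290521 ≡ 324 (mod 557)
539^4 = (539^2)^2 ≡ 324^2 = 104976 ≡ 260 (mod 557)
539^8 = (539^4)^2 ≡ 260^2 = 67600 ≡ 203 (mod 557)
539^16 = (539^8)^2 ≡ 203^2 = 41209 ≡ 548 (mod 557)
539^32 = (539^16)^2 ≡ 548^2 = 300304 ≡ 81 (mod 557)
539^43 = 539^32 · 539^8 · 539^2 · 539^1 ≡ 81 · 203 · 324 · 539 ≡ 329 (mod 557).

329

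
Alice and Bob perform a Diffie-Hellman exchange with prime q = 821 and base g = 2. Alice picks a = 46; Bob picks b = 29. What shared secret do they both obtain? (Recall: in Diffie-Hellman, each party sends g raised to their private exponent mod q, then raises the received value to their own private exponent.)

592

Alice sends A = g^a mod q = 2^46 mod 821.
2^1 ≡ 2 (mod 821)
2^2 = (2^1)^2 ≡ 2^2 = 4 ≡ 4 (mod 821)
2^4 = (2^2)^2 ≡ 4^2 = 16 ≡ 16 (mod 821)
2^8 = (2^4)^2 ≡ 16^2 = 256 ≡ 256 (mod 821)
2^16 = (2^8)^2 ≡ 256^2 = 65536 ≡ 677 (mod 821)
2^32 = (2^16)^2 ≡ 677^2 = 458329 ≡ 211 (mod 821)
2^46 = 2^32 · 2^8 · 2^4 · 2^2 ≡ 211 · 256 · 16 · 4 ≡ 614 (mod 821).
So A = 614. Bob then computes K = A^b mod q = 614^29 mod 821.
614^1 ≡ 614 (mod 821)
614^2 = (614^1)^2 ≡ 614^2 = 376996 ≡ 157 (mod 821)
614^4 = (614^2)^2 ≡ 157^2 = 24649 ≡ 19 (mod 821)
614^8 = (614^4)^2 ≡ 19^2 = 361 ≡ 361 (mod 821)
614^16 = (614^8)^2 ≡ 361^2 = 130321 ≡ 603 (mod 821)
614^29 = 614^16 · 614^8 · 614^4 · 614^1 ≡ 603 · 361 · 19 · 614 ≡ 592 (mod 821).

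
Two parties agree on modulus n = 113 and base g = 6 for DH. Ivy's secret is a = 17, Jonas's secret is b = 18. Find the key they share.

104

Ivy sends A = g^a mod n = 6^17 mod 113.
6^1 ≡ 6 (mod 113)
6^2 = (6^1)^2 ≡ 6^2 = 36 ≡ 36 (mod 113)
6^4 = (6^2)^2 ≡ 36^2 = 1296 ≡ 53 (mod 113)
6^8 = (6^4)^2 ≡ 53^2 = 2809 ≡ 97 (mod 113)
6^16 = (6^8)^2 ≡ 97^2 = 9409 ≡ 30 (mod 113)
6^17 = 6^16 · 6^1 ≡ 30 · 6 ≡ 67 (mod 113).
So A = 67. Jonas then computes K = A^b mod n = 67^18 mod 113.
67^1 ≡ 67 (mod 113)
67^2 = (67^1)^2 ≡ 67^2 = 4489 ≡ 82 (mod 113)
67^4 = (67^2)^2 ≡ 82^2 = 6724 ≡ 57 (mod 113)
67^8 = (67^4)^2 ≡ 57^2 = 3249 ≡ 85 (mod 113)
67^16 = (67^8)^2 ≡ 85^2 = 7225 ≡ 106 (mod 113)
67^18 = 67^16 · 67^2 ≡ 106 · 82 ≡ 104 (mod 113).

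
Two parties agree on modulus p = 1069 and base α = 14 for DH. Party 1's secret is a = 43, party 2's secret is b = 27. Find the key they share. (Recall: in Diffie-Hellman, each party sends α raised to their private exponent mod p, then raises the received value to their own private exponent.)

498

Party 1 sends A = α^a mod p = 14^43 mod 1069.
14^1 ≡ 14 (mod 1069)
14^2 = (14^1)^2 ≡ 14^2 = 196 ≡ 196 (mod 1069)
14^4 = (14^2)^2 ≡ 196^2 = 38416 ≡ 1001 (mod 1069)
14^8 = (14^4)^2 ≡ 1001^2 = 1002001 ≡ 348 (mod 1069)
14^16 = (14^8)^2 ≡ 348^2 = 121104 ≡ 307 (mod 1069)
14^32 = (14^16)^2 ≡ 307^2 = 94249 ≡ 177 (mod 1069)
14^43 = 14^32 · 14^8 · 14^2 · 14^1 ≡ 177 · 348 · 196 · 14 ≡ 903 (mod 1069).
So A = 903. Party 2 then computes K = A^b mod p = 903^27 mod 1069.
903^1 ≡ 903 (mod 1069)
903^2 = (903^1)^2 ≡ 903^2 = 815409 ≡ 831 (mod 1069)
903^4 = (903^2)^2 ≡ 831^2 = 690561 ≡ 1056 (mod 1069)
903^8 = (903^4)^2 ≡ 1056^2 = 1115136 ≡ 169 (mod 1069)
903^16 = (903^8)^2 ≡ 169^2 = 28561 ≡ 767 (mod 1069)
903^27 = 903^16 · 903^8 · 903^2 · 903^1 ≡ 767 · 169 · 831 · 903 ≡ 498 (mod 1069).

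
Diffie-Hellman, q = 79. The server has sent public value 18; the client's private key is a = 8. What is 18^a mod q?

67

Shared key K = 18^8 mod 79.
18^1 ≡ 18 (mod 79)
18^2 = (18^1)^2 ≡ 18^2 = 324 ≡ 8 (mod 79)
18^4 = (18^2)^2 ≡ 8^2 = 64 ≡ 64 (mod 79)
18^8 = (18^4)^2 ≡ 64^2 = 4096 ≡ 67 (mod 79)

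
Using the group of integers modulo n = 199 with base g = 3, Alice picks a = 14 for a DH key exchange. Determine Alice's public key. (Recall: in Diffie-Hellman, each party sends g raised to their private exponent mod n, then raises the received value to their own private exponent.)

4

Public value = 3^14 (mod 199).
3^1 ≡ 3 (mod 199)
3^2 = (3^1)^2 ≡ 3^2 = 9 ≡ 9 (mod 199)
3^4 = (3^2)^2 ≡ 9^2 = 81 ≡ 81 (mod 199)
3^8 = (3^4)^2 ≡ 81^2 = 6561 ≡ 193 (mod 199)
3^14 = 3^8 · 3^4 · 3^2 ≡ 193 · 81 · 9 ≡ 4 (mod 199).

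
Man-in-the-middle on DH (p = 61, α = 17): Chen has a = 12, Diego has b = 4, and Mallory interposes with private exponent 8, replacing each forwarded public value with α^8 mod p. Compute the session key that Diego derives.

16

Diego receives Mallory's public value M = 17^8 mod 61 instead of the honest one.
17^1 ≡ 17 (mod 61)
17^2 = (17^1)^2 ≡ 17^2 = 289 ≡ 45 (mod 61)
17^4 = (17^2)^2 ≡ 45^2 = 2025 ≡ 12 (mod 61)
17^8 = (17^4)^2 ≡ 12^2 = 144 ≡ 22 (mod 61)
So M = 22. Diego computes K = M^4 mod 61.
22^1 ≡ 22 (mod 61)
22^2 = (22^1)^2 ≡ 22^2 = 484 ≡ 57 (mod 61)
22^4 = (22^2)^2 ≡ 57^2 = 3249 ≡ 16 (mod 61)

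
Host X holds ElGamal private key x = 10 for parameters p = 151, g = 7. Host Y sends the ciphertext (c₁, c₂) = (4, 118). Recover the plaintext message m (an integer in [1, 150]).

32

Shared mask s = c₁^x mod p = 4^10 mod 151.
4^1 ≡ 4 (mod 151)
4^2 = (4^1)^2 ≡ 4^2 = 16 ≡ 16 (mod 151)
4^4 = (4^2)^2 ≡ 16^2 = 256 ≡ 105 (mod 151)
4^8 = (4^4)^2 ≡ 105^2 = 11025 ≡ 2 (mod 151)
4^10 = 4^8 · 4^2 ≡ 2 · 16 ≡ 32 (mod 151).
So s = 32; s⁻¹ ≡ 118 (mod 151).
m = c₂ · s⁻¹ mod 151 = 118 · 118 mod 151 = 32.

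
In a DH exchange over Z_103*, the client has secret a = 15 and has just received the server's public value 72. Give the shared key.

Shared key K = 72^15 mod 103.
72^1 ≡ 72 (mod 103)
72^2 = (72^1)^2 ≡ 72^2 = 5184 ≡ 34 (mod 103)
72^4 = (72^2)^2 ≡ 34^2 = 1156 ≡ 23 (mod 103)
72^8 = (72^4)^2 ≡ 23^2 = 529 ≡ 14 (mod 103)
72^15 = 72^8 · 72^4 · 72^2 · 72^1 ≡ 14 · 23 · 34 · 72 ≡ 100 (mod 103).

100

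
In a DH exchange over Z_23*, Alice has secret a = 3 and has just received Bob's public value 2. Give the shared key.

8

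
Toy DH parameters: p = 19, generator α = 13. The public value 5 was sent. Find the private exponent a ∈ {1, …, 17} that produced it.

Try successive powers of 13 modulo 19:
13^1 ≡ 13
13^2 ≡ 17
13^3 ≡ 12
13^4 ≡ 4
13^5 ≡ 14
13^6 ≡ 11
13^7 ≡ 10
13^8 ≡ 16
13^9 ≡ 18
13^10 ≡ 6
13^11 ≡ 2
13^12 ≡ 7
13^13 ≡ 15
13^14 ≡ 5
Found: a = 14.

14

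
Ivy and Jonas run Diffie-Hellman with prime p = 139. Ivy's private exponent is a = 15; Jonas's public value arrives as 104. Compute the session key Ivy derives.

Shared key K = 104^15 mod 139.
104^1 ≡ 104 (mod 139)
104^2 = (104^1)^2 ≡ 104^2 = 10816 ≡ 113 (mod 139)
104^4 = (104^2)^2 ≡ 113^2 = 12769 ≡ 120 (mod 139)
104^8 = (104^4)^2 ≡ 120^2 = 14400 ≡ 83 (mod 139)
104^15 = 104^8 · 104^4 · 104^2 · 104^1 ≡ 83 · 120 · 113 · 104 ≡ 105 (mod 139).

105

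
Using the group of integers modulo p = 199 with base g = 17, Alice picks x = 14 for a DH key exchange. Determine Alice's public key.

5

Public value = 17^14 mod 199.
17^1 ≡ 17 (mod 199)
17^2 = (17^1)^2 ≡ 17^2 = 289 ≡ 90 (mod 199)
17^4 = (17^2)^2 ≡ 90^2 = 8100 ≡ 140 (mod 199)
17^8 = (17^4)^2 ≡ 140^2 = 19600 ≡ 98 (mod 199)
17^14 = 17^8 · 17^4 · 17^2 ≡ 98 · 140 · 90 ≡ 5 (mod 199).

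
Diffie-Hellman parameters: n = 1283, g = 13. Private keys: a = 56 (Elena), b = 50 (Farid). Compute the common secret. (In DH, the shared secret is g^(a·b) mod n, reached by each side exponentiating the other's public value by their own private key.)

Elena sends A = g^a mod n = 13^56 mod 1283.
13^1 ≡ 13 (mod 1283)
13^2 = (13^1)^2 ≡ 13^2 = 169 ≡ 169 (mod 1283)
13^4 = (13^2)^2 ≡ 169^2 = 28561 ≡ 335 (mod 1283)
13^8 = (13^4)^2 ≡ 335^2 = 112225 ≡ 604 (mod 1283)
13^16 = (13^8)^2 ≡ 604^2 = 364816 ≡ 444 (mod 1283)
13^32 = (13^16)^2 ≡ 444^2 = 197136 ≡ 837 (mod 1283)
13^56 = 13^32 · 13^16 · 13^8 ≡ 837 · 444 · 604 ≡ 1179 (mod 1283).
So A = 1179. Farid then computes K = A^b mod n = 1179^50 mod 1283.
1179^1 ≡ 1179 (mod 1283)
1179^2 = (1179^1)^2 ≡ 1179^2 = 1390041 ≡ 552 (mod 1283)
1179^4 = (1179^2)^2 ≡ 552^2 = 304704 ≡ 633 (mod 1283)
1179^8 = (1179^4)^2 ≡ 633^2 = 400689 ≡ 393 (mod 1283)
1179^16 = (1179^8)^2 ≡ 393^2 = 154449 ≡ 489 (mod 1283)
1179^32 = (1179^16)^2 ≡ 489^2 = 239121 ≡ 483 (mod 1283)
1179^50 = 1179^32 · 1179^16 · 1179^2 ≡ 483 · 489 · 552 ≡ 613 (mod 1283).

613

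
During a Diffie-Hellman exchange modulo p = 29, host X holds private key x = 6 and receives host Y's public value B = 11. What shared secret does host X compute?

Shared key K = 11^6 mod 29.
11^1 ≡ 11 (mod 29)
11^2 = (11^1)^2 ≡ 11^2 = 121 ≡ 5 (mod 29)
11^4 = (11^2)^2 ≡ 5^2 = 25 ≡ 25 (mod 29)
11^6 = 11^4 · 11^2 ≡ 25 · 5 ≡ 9 (mod 29).

9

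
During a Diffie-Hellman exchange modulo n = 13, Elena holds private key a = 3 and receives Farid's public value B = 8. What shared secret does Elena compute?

Shared key K = 8^3 mod 13.
8^1 ≡ 8 (mod 13)
8^2 = (8^1)^2 ≡ 8^2 = 64 ≡ 12 (mod 13)
8^3 = 8^2 · 8^1 ≡ 12 · 8 ≡ 5 (mod 13).

5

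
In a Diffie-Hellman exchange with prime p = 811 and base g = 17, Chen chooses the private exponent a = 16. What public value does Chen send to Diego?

Public value = 17^16 mod 811.
17^1 ≡ 17 (mod 811)
17^2 = (17^1)^2 ≡ 17^2 = 289 ≡ 289 (mod 811)
17^4 = (17^2)^2 ≡ 289^2 = 83521 ≡ 799 (mod 811)
17^8 = (17^4)^2 ≡ 799^2 = 638401 ≡ 144 (mod 811)
17^16 = (17^8)^2 ≡ 144^2 = 20736 ≡ 461 (mod 811)

461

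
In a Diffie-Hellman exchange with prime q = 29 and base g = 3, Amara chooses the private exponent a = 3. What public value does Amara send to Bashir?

27

Public value = 3^3 (mod 29).
3^1 ≡ 3 (mod 29)
3^2 = (3^1)^2 ≡ 3^2 = 9 ≡ 9 (mod 29)
3^3 = 3^2 · 3^1 ≡ 9 · 3 ≡ 27 (mod 29).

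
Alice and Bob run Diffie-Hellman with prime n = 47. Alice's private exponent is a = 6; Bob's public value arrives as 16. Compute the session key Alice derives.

Shared key K = 16^6 mod 47.
16^1 ≡ 16 (mod 47)
16^2 = (16^1)^2 ≡ 16^2 = 256 ≡ 21 (mod 47)
16^4 = (16^2)^2 ≡ 21^2 = 441 ≡ 18 (mod 47)
16^6 = 16^4 · 16^2 ≡ 18 · 21 ≡ 2 (mod 47).

2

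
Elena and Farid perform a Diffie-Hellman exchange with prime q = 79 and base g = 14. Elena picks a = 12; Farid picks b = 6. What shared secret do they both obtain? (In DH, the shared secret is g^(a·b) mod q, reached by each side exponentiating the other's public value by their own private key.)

67

Elena sends A = g^a mod q = 14^12 mod 79.
14^1 ≡ 14 (mod 79)
14^2 = (14^1)^2 ≡ 14^2 = 196 ≡ 38 (mod 79)
14^4 = (14^2)^2 ≡ 38^2 = 1444 ≡ 22 (mod 79)
14^8 = (14^4)^2 ≡ 22^2 = 484 ≡ 10 (mod 79)
14^12 = 14^8 · 14^4 ≡ 10 · 22 ≡ 62 (mod 79).
So A = 62. Farid then computes K = A^b mod q = 62^6 mod 79.
62^1 ≡ 62 (mod 79)
62^2 = (62^1)^2 ≡ 62^2 = 3844 ≡ 52 (mod 79)
62^4 = (62^2)^2 ≡ 52^2 = 2704 ≡ 18 (mod 79)
62^6 = 62^4 · 62^2 ≡ 18 · 52 ≡ 67 (mod 79).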